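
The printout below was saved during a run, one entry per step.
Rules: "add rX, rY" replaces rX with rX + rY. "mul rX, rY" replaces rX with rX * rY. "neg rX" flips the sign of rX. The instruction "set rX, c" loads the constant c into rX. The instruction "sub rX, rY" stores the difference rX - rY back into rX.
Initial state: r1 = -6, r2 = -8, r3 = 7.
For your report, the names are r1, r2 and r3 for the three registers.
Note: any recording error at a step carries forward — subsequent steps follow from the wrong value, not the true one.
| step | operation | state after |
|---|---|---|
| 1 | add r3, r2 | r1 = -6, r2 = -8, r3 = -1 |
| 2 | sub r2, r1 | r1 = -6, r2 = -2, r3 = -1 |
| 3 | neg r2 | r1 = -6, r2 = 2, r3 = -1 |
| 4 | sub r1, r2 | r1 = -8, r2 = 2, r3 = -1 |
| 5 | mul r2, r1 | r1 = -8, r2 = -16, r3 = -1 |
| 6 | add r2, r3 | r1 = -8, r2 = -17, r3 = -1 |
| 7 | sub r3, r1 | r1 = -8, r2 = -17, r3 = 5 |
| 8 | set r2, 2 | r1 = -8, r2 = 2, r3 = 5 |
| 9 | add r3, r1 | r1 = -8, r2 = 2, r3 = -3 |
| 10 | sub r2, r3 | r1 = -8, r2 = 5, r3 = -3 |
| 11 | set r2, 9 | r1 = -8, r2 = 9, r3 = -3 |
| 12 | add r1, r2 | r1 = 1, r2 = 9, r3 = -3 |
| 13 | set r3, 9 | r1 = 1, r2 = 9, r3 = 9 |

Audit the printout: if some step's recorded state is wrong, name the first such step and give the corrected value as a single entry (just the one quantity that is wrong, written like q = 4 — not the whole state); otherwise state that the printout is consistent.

step 7, r3 = 7

Recomputing the run from the initial state:
step 1: r1 = -6, r2 = -8, r3 = -1
step 2: r1 = -6, r2 = -2, r3 = -1
step 3: r1 = -6, r2 = 2, r3 = -1
step 4: r1 = -8, r2 = 2, r3 = -1
step 5: r1 = -8, r2 = -16, r3 = -1
step 6: r1 = -8, r2 = -17, r3 = -1
step 7: r1 = -8, r2 = -17, r3 = 7
step 8: r1 = -8, r2 = 2, r3 = 7
step 9: r1 = -8, r2 = 2, r3 = -1
step 10: r1 = -8, r2 = 3, r3 = -1
step 11: r1 = -8, r2 = 9, r3 = -1
step 12: r1 = 1, r2 = 9, r3 = -1
step 13: r1 = 1, r2 = 9, r3 = 9
The first disagreement with the printout is at step 7, where the value should be r3 = 7.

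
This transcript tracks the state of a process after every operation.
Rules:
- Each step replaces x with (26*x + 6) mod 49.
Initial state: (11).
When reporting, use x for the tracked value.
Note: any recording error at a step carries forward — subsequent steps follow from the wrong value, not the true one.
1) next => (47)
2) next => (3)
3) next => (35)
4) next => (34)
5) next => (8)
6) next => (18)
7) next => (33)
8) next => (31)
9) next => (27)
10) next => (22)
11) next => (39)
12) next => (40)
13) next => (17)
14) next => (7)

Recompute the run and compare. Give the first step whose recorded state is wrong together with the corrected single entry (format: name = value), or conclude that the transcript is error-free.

step 9, x = 28

1. x = (26*11 + 6) mod 49 = 47 (verified)
2. x = (26*47 + 6) mod 49 = 3 (same as recorded)
3. x = (26*3 + 6) mod 49 = 35 (consistent with the transcript)
4. x = (26*35 + 6) mod 49 = 34 (no discrepancy)
5. x = (26*34 + 6) mod 49 = 8 (matches)
6. x = (26*8 + 6) mod 49 = 18 (in agreement)
7. x = (26*18 + 6) mod 49 = 33 (confirmed correct)
8. x = (26*33 + 6) mod 49 = 31 (checks out)
9. x = (26*31 + 6) mod 49 = 28 (the recorded entry deviates here)
The audit stops at step 9: the recorded entry is wrong and should be x = 28.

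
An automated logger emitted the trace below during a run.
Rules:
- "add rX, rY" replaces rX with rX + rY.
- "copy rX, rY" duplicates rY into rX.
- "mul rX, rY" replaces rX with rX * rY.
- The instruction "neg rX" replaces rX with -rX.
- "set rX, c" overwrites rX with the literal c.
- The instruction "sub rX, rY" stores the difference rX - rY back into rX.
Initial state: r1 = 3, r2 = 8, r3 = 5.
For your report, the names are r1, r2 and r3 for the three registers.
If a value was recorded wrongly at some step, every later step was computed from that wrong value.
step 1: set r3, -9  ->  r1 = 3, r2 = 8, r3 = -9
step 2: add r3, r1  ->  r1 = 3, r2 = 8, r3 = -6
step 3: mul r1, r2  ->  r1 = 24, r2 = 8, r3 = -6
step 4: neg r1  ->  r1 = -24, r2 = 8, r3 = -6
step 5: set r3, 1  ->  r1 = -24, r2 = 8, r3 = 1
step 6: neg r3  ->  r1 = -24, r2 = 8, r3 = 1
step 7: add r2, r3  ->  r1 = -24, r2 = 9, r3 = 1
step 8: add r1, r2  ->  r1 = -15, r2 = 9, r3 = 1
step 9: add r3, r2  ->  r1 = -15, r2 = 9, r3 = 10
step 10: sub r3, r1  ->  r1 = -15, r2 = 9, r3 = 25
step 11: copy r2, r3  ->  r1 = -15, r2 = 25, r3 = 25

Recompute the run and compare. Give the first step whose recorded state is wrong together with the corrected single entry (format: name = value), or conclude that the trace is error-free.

step 1: r3 = -9 -> no discrepancy
step 2: r3 = -9 + 3 = -6 -> in agreement
step 3: r1 = 3 * 8 = 24 -> checks out
step 4: r1 = -(24) = -24 -> same as recorded
step 5: r3 = 1 -> in agreement
step 6: r3 = -(1) = -1 -> this is not what the trace shows
First incorrect step: 6; the correct value is r3 = -1.

step 6, r3 = -1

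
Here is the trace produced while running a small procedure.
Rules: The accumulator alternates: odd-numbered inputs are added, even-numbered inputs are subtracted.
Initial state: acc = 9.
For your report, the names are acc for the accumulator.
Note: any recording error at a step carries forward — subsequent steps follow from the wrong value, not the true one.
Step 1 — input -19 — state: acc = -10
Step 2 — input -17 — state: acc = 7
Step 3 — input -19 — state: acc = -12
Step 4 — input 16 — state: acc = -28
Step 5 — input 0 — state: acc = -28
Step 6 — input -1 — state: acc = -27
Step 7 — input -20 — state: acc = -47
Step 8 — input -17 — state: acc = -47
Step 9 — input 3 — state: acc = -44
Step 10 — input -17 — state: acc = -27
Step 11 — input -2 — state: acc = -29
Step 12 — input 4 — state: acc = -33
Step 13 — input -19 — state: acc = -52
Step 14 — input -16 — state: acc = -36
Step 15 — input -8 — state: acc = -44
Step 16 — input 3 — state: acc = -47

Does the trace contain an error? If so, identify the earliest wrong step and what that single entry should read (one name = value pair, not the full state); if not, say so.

Step 1: acc = 9 + -19 = -10 — consistent with the trace.
Step 2: acc = -10 - -17 = 7 — exactly as logged.
Step 3: acc = 7 + -19 = -12 — in agreement.
Step 4: acc = -12 - 16 = -28 — checks out.
Step 5: acc = -28 + 0 = -28 — exactly as logged.
Step 6: acc = -28 - -1 = -27 — agrees with the trace.
Step 7: acc = -27 + -20 = -47 — agrees with the trace.
Step 8: acc = -47 - -17 = -30 — first mismatch against the trace.
So the first discrepancy is step 8, where the right value is acc = -30.

step 8, acc = -30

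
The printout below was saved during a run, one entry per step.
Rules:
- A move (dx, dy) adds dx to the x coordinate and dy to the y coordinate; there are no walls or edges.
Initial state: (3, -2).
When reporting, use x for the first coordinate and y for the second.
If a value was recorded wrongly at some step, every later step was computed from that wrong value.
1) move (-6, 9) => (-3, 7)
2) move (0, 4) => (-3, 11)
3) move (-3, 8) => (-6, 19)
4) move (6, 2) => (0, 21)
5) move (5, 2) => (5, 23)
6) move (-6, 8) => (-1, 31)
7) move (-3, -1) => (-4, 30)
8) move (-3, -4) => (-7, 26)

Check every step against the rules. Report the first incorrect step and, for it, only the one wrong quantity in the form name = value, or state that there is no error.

Recomputing the run from the initial state:
step 1: x = -3, y = 7
step 2: x = -3, y = 11
step 3: x = -6, y = 19
step 4: x = 0, y = 21
step 5: x = 5, y = 23
step 6: x = -1, y = 31
step 7: x = -4, y = 30
step 8: x = -7, y = 26
This matches the printout at every step.

no error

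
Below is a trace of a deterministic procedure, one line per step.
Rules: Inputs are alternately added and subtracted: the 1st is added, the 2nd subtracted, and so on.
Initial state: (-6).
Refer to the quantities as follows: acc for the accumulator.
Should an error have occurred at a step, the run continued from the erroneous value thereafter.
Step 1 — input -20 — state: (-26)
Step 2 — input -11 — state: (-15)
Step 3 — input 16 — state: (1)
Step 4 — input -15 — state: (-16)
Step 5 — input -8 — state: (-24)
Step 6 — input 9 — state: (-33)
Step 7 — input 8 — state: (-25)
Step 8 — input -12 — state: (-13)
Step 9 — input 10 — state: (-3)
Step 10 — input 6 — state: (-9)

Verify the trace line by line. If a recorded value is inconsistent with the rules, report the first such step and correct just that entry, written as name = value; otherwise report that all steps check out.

step 4, acc = 16

Recomputing the run from the initial state:
step 1: acc = -26
step 2: acc = -15
step 3: acc = 1
step 4: acc = 16
step 5: acc = 8
step 6: acc = -1
step 7: acc = 7
step 8: acc = 19
step 9: acc = 29
step 10: acc = 23
The first disagreement with the trace is at step 4, where the value should be acc = 16.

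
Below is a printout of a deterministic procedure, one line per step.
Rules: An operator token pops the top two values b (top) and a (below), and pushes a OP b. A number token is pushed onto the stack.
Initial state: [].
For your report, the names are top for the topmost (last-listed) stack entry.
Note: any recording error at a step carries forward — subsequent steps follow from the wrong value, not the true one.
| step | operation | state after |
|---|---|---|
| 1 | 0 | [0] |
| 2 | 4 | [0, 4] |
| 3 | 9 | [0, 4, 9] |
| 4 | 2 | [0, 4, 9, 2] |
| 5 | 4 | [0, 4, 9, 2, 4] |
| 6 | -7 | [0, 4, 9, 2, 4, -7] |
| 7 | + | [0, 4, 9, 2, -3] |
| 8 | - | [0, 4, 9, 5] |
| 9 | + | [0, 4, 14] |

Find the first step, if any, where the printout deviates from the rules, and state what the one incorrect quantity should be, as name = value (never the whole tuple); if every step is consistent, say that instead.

Recomputing the run from the initial state:
step 1: [0]
step 2: [0, 4]
step 3: [0, 4, 9]
step 4: [0, 4, 9, 2]
step 5: [0, 4, 9, 2, 4]
step 6: [0, 4, 9, 2, 4, -7]
step 7: [0, 4, 9, 2, -3]
step 8: [0, 4, 9, 5]
step 9: [0, 4, 14]
This matches the printout at every step.

no error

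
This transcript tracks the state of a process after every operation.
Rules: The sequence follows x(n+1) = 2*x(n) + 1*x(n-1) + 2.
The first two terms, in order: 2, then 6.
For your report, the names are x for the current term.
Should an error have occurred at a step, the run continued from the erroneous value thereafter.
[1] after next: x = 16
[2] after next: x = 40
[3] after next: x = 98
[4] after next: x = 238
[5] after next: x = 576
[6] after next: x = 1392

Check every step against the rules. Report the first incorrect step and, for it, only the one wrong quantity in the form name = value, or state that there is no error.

no error

1. x = 2*(6) + (1)*(2) + (2) = 16 (matches)
2. x = 2*(16) + (1)*(6) + (2) = 40 (no discrepancy)
3. x = 2*(40) + (1)*(16) + (2) = 98 (same as recorded)
4. x = 2*(98) + (1)*(40) + (2) = 238 (matches)
5. x = 2*(238) + (1)*(98) + (2) = 576 (exactly as logged)
6. x = 2*(576) + (1)*(238) + (2) = 1392 (agrees with the transcript)
The recomputation confirms every line.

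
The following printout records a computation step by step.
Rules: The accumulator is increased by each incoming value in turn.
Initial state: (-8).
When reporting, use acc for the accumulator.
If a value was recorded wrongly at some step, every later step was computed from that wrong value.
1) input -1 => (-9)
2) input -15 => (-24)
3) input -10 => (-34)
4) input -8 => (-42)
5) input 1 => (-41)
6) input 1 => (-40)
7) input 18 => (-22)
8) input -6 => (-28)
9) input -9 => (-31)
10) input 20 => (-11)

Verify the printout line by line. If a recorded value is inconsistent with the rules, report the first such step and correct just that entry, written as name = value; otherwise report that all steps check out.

step 9, acc = -37

Recomputing the run from the initial state:
step 1: acc = -9
step 2: acc = -24
step 3: acc = -34
step 4: acc = -42
step 5: acc = -41
step 6: acc = -40
step 7: acc = -22
step 8: acc = -28
step 9: acc = -37
step 10: acc = -17
The first disagreement with the printout is at step 9, where the value should be acc = -37.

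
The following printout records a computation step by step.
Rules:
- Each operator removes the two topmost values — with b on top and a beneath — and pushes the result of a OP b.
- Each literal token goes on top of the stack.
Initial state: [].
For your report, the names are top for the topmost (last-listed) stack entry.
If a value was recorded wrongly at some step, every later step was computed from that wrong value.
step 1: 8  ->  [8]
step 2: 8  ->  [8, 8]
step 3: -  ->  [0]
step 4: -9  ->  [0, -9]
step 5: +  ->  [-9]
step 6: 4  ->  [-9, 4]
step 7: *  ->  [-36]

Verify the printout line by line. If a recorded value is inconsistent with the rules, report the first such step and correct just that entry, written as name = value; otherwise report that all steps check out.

no error

Step 1: push 8: top = 8 — matches.
Step 2: push 8: top = 8 — agrees with the printout.
Step 3: 8 - 8 = 0 — in agreement.
Step 4: push -9: top = -9 — verified.
Step 5: 0 + -9 = -9 — agrees with the printout.
Step 6: push 4: top = 4 — agrees with the printout.
Step 7: -9 * 4 = -36 — confirmed correct.
No step deviates from the rules.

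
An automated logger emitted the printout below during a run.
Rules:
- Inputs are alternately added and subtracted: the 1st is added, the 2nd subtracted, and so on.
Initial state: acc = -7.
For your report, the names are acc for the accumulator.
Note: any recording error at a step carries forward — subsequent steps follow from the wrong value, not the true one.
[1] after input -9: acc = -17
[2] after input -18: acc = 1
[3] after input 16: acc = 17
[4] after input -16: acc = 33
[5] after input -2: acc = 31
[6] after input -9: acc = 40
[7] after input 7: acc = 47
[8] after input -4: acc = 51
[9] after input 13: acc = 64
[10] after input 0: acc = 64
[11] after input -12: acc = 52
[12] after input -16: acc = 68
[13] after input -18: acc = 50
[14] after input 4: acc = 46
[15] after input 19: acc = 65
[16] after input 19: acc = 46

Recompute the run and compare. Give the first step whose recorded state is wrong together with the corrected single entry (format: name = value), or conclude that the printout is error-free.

step 1, acc = -16

1. acc = -7 + -9 = -16 (the printout disagrees here)
So the first discrepancy is step 1, where the right value is acc = -16.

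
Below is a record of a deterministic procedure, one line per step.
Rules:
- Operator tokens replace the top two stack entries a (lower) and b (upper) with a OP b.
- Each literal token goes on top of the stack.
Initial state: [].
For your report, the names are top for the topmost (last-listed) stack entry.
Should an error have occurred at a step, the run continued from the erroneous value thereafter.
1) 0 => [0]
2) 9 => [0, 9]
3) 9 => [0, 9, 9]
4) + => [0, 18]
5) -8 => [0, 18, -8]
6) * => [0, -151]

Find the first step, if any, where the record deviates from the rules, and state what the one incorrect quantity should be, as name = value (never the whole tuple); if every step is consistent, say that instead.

step 6, top = -144

Step 1: push 0: top = 0 — confirmed correct.
Step 2: push 9: top = 9 — checks out.
Step 3: push 9: top = 9 — in agreement.
Step 4: 9 + 9 = 18 — verified.
Step 5: push -8: top = -8 — confirmed correct.
Step 6: 18 * -8 = -144 — not what was recorded.
That makes step 6 the first incorrect line — top = -144 is what it should show.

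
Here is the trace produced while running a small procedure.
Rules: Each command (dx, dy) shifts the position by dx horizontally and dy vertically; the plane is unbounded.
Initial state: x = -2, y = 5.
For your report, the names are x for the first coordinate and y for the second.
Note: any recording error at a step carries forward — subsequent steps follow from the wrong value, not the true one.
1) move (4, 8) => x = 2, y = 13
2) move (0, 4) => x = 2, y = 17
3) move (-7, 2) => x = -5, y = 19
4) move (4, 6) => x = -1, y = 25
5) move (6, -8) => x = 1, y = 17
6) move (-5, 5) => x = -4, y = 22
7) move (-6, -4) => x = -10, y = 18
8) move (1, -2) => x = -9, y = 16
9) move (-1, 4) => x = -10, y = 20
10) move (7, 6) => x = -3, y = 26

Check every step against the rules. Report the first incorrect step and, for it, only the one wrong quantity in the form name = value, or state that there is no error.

Recomputing the run from the initial state:
step 1: x = 2, y = 13
step 2: x = 2, y = 17
step 3: x = -5, y = 19
step 4: x = -1, y = 25
step 5: x = 5, y = 17
step 6: x = 0, y = 22
step 7: x = -6, y = 18
step 8: x = -5, y = 16
step 9: x = -6, y = 20
step 10: x = 1, y = 26
The first disagreement with the trace is at step 5, where the value should be x = 5.

step 5, x = 5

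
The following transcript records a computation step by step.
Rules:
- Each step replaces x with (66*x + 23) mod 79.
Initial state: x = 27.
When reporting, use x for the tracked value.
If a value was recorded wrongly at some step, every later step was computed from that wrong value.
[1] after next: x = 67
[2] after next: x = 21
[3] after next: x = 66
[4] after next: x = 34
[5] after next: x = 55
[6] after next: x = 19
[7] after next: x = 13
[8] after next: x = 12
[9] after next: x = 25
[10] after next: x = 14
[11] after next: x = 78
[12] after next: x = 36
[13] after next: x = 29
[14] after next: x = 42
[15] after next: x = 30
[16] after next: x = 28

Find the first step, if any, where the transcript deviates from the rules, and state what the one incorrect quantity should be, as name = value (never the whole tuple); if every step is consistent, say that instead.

Recomputing the run from the initial state:
step 1: x = 67
step 2: x = 21
step 3: x = 66
step 4: x = 34
step 5: x = 55
step 6: x = 19
step 7: x = 13
step 8: x = 12
step 9: x = 25
step 10: x = 14
step 11: x = 78
step 12: x = 36
step 13: x = 29
step 14: x = 41
step 15: x = 43
step 16: x = 17
The first disagreement with the transcript is at step 14, where the value should be x = 41.

step 14, x = 41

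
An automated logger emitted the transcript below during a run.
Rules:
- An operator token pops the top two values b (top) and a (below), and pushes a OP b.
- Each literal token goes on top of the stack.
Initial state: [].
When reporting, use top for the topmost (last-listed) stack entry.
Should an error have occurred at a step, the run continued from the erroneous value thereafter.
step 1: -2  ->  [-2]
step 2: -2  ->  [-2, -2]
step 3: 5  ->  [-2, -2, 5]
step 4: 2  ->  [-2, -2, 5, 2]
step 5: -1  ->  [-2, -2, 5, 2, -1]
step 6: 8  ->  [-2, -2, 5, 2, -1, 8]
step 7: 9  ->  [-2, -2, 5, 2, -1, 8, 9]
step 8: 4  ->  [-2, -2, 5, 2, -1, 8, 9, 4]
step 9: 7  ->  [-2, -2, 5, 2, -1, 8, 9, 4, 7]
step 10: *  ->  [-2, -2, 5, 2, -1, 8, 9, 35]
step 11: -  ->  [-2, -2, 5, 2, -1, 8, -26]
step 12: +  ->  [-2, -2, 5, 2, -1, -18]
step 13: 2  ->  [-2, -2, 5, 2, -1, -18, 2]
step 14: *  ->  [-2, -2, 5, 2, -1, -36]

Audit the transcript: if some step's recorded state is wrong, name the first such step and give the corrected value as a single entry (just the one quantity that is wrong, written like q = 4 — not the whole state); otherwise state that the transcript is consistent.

step 10, top = 28

Step 1: push -2: top = -2 — checks out.
Step 2: push -2: top = -2 — same as recorded.
Step 3: push 5: top = 5 — confirmed correct.
Step 4: push 2: top = 2 — consistent with the transcript.
Step 5: push -1: top = -1 — no discrepancy.
Step 6: push 8: top = 8 — consistent with the transcript.
Step 7: push 9: top = 9 — agrees with the transcript.
Step 8: push 4: top = 4 — checks out.
Step 9: push 7: top = 7 — exactly as logged.
Step 10: 4 * 7 = 28 — first mismatch against the transcript.
So the first discrepancy is step 10, where the right value is top = 28.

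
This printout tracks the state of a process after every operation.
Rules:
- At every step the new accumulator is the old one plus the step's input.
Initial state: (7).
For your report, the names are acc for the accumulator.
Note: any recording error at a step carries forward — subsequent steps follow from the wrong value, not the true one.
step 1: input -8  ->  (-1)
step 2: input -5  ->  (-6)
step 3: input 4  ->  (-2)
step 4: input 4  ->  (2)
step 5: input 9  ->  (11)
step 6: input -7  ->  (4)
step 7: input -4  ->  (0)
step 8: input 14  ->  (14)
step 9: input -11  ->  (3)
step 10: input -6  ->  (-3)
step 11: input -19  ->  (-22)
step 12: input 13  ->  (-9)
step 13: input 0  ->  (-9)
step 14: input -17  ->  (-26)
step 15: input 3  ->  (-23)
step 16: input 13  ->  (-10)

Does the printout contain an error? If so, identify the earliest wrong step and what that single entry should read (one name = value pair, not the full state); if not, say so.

Step 1: acc = 7 + -8 = -1 — matches.
Step 2: acc = -1 + -5 = -6 — agrees with the printout.
Step 3: acc = -6 + 4 = -2 — matches.
Step 4: acc = -2 + 4 = 2 — exactly as logged.
Step 5: acc = 2 + 9 = 11 — consistent with the printout.
Step 6: acc = 11 + -7 = 4 — consistent with the printout.
Step 7: acc = 4 + -4 = 0 — consistent with the printout.
Step 8: acc = 0 + 14 = 14 — consistent with the printout.
Step 9: acc = 14 + -11 = 3 — no discrepancy.
Step 10: acc = 3 + -6 = -3 — matches.
Step 11: acc = -3 + -19 = -22 — same as recorded.
Step 12: acc = -22 + 13 = -9 — in agreement.
Step 13: acc = -9 + 0 = -9 — exactly as logged.
Step 14: acc = -9 + -17 = -26 — matches.
Step 15: acc = -26 + 3 = -23 — verified.
Step 16: acc = -23 + 13 = -10 — consistent with the printout.
Each recorded entry agrees with the recomputation.

no error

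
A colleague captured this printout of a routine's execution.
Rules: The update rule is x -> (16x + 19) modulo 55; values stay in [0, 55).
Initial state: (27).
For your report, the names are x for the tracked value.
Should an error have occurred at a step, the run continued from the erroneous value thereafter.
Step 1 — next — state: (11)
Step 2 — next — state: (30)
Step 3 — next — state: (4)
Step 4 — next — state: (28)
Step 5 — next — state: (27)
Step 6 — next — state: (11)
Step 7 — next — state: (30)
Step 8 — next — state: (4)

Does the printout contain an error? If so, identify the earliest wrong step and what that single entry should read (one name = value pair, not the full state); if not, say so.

no error

Recomputing the run from the initial state:
step 1: x = 11
step 2: x = 30
step 3: x = 4
step 4: x = 28
step 5: x = 27
step 6: x = 11
step 7: x = 30
step 8: x = 4
This matches the printout at every step.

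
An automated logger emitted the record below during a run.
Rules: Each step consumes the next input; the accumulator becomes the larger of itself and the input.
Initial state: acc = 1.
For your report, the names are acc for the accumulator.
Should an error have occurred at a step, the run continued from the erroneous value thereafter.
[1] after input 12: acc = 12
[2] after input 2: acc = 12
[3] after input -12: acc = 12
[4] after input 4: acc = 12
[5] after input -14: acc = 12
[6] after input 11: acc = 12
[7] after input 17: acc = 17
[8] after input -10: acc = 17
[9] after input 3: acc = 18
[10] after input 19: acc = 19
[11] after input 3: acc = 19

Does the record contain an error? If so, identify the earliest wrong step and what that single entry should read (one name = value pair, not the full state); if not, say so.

step 9, acc = 17

Recomputing the run from the initial state:
step 1: acc = 12
step 2: acc = 12
step 3: acc = 12
step 4: acc = 12
step 5: acc = 12
step 6: acc = 12
step 7: acc = 17
step 8: acc = 17
step 9: acc = 17
step 10: acc = 19
step 11: acc = 19
The first disagreement with the record is at step 9, where the value should be acc = 17.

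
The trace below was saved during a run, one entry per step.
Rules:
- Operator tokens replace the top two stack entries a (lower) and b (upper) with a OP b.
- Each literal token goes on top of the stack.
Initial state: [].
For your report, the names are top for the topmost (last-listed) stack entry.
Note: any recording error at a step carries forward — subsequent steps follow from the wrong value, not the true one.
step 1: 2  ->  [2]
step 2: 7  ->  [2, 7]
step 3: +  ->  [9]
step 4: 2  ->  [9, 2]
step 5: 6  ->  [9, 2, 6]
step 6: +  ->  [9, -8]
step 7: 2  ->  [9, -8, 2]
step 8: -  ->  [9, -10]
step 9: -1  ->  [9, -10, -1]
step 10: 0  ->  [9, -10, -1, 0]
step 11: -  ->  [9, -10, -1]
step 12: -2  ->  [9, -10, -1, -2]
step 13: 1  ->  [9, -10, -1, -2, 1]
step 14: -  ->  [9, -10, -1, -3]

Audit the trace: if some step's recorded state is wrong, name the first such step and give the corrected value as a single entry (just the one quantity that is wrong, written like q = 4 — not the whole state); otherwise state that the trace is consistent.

step 6, top = 8

1. push 2: top = 2 (verified)
2. push 7: top = 7 (in agreement)
3. 2 + 7 = 9 (exactly as logged)
4. push 2: top = 2 (exactly as logged)
5. push 6: top = 6 (same as recorded)
6. 2 + 6 = 8 (the trace has a different value)
Conclusion: step 6 carries the first error; the entry should be top = 8.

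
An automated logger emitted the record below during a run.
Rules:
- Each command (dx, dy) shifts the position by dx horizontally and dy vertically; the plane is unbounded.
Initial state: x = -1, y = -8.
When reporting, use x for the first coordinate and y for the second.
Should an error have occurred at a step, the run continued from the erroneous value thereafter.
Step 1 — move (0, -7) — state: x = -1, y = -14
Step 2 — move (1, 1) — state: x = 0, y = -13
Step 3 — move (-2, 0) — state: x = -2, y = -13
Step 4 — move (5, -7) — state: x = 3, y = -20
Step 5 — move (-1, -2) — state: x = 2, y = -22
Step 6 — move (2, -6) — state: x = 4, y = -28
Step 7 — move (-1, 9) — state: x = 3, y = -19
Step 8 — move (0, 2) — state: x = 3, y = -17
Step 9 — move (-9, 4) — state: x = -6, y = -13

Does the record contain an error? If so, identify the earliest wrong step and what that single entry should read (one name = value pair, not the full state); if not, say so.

Recomputing the run from the initial state:
step 1: x = -1, y = -15
step 2: x = 0, y = -14
step 3: x = -2, y = -14
step 4: x = 3, y = -21
step 5: x = 2, y = -23
step 6: x = 4, y = -29
step 7: x = 3, y = -20
step 8: x = 3, y = -18
step 9: x = -6, y = -14
The first disagreement with the record is at step 1, where the value should be y = -15.

step 1, y = -15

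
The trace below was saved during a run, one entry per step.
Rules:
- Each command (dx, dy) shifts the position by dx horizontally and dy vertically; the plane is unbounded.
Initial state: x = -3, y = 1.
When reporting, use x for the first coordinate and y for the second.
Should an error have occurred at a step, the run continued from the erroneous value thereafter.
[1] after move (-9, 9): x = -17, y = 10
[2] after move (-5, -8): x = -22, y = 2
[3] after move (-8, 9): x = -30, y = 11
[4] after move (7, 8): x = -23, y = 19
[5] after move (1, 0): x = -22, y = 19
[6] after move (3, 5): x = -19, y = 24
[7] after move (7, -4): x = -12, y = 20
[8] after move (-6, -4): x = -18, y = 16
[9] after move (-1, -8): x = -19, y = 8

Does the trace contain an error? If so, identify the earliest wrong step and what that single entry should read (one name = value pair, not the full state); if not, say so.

Step 1: x = -3 + (-9) = -12, y = 1 + (9) = 10 — the trace disagrees here.
The audit stops at step 1: the recorded entry is wrong and should be x = -12.

step 1, x = -12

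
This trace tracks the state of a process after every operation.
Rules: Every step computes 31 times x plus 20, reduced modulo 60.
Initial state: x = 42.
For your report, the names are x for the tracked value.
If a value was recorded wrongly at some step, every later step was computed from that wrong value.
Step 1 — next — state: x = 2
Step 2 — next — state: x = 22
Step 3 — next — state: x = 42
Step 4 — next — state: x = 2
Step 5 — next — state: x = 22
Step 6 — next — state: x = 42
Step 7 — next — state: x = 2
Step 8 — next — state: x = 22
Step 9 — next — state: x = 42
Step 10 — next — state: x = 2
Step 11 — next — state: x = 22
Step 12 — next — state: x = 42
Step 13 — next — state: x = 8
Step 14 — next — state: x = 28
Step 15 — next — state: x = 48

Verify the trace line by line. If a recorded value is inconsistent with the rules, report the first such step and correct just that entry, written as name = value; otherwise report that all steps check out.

step 13, x = 2

Step 1: x = (31*42 + 20) mod 60 = 2 — confirmed correct.
Step 2: x = (31*2 + 20) mod 60 = 22 — no discrepancy.
Step 3: x = (31*22 + 20) mod 60 = 42 — matches.
Step 4: x = (31*42 + 20) mod 60 = 2 — no discrepancy.
Step 5: x = (31*2 + 20) mod 60 = 22 — confirmed correct.
Step 6: x = (31*22 + 20) mod 60 = 42 — confirmed correct.
Step 7: x = (31*42 + 20) mod 60 = 2 — no discrepancy.
Step 8: x = (31*2 + 20) mod 60 = 22 — exactly as logged.
Step 9: x = (31*22 + 20) mod 60 = 42 — agrees with the trace.
Step 10: x = (31*42 + 20) mod 60 = 2 — in agreement.
Step 11: x = (31*2 + 20) mod 60 = 22 — consistent with the trace.
Step 12: x = (31*22 + 20) mod 60 = 42 — checks out.
Step 13: x = (31*42 + 20) mod 60 = 2 — not what was recorded.
So the first discrepancy is step 13, where the right value is x = 2.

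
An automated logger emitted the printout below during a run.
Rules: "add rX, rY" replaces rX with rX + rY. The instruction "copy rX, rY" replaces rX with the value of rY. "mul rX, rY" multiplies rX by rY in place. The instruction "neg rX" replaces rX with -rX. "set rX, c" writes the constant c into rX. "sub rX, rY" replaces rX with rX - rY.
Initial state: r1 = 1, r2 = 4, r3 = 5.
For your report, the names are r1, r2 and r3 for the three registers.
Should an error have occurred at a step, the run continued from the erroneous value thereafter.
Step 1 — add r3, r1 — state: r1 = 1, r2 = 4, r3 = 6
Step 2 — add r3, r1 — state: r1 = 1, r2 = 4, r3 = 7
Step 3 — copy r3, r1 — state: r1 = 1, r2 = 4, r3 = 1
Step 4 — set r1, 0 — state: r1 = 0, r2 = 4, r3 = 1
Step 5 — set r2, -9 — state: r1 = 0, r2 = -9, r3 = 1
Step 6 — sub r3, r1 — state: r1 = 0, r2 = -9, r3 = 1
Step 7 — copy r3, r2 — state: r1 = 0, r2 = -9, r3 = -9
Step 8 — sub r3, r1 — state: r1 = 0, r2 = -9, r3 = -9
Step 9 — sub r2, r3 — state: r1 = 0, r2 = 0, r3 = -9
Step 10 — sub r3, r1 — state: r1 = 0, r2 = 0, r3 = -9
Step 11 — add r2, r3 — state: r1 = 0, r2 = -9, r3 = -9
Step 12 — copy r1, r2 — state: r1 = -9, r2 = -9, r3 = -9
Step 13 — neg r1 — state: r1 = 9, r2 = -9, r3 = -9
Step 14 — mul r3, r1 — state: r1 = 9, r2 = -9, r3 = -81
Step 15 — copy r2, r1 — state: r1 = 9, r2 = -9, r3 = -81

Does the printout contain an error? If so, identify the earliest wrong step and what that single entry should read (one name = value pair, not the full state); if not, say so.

step 15, r2 = 9

1. r3 = 5 + 1 = 6 (matches)
2. r3 = 6 + 1 = 7 (same as recorded)
3. r3 = 1 (verified)
4. r1 = 0 (verified)
5. r2 = -9 (confirmed correct)
6. r3 = 1 - 0 = 1 (consistent with the printout)
7. r3 = -9 (checks out)
8. r3 = -9 - 0 = -9 (verified)
9. r2 = -9 - -9 = 0 (exactly as logged)
10. r3 = -9 - 0 = -9 (consistent with the printout)
11. r2 = 0 + -9 = -9 (same as recorded)
12. r1 = -9 (checks out)
13. r1 = -(-9) = 9 (verified)
14. r3 = -9 * 9 = -81 (confirmed correct)
15. r2 = 9 (this is not what the printout shows)
So the first discrepancy is step 15, where the right value is r2 = 9.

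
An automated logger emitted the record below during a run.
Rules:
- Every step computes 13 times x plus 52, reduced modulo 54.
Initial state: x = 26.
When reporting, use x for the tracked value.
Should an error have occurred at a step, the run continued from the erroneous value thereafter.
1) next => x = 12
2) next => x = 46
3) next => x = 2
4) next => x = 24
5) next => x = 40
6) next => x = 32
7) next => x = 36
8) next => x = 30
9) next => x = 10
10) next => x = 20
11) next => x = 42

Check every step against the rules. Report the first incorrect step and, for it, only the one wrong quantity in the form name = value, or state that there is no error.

step 8, x = 34

Step 1: x = (13*26 + 52) mod 54 = 12 — same as recorded.
Step 2: x = (13*12 + 52) mod 54 = 46 — agrees with the record.
Step 3: x = (13*46 + 52) mod 54 = 2 — same as recorded.
Step 4: x = (13*2 + 52) mod 54 = 24 — exactly as logged.
Step 5: x = (13*24 + 52) mod 54 = 40 — verified.
Step 6: x = (13*40 + 52) mod 54 = 32 — agrees with the record.
Step 7: x = (13*32 + 52) mod 54 = 36 — agrees with the record.
Step 8: x = (13*36 + 52) mod 54 = 34 — the entry is off here.
That makes step 8 the first incorrect line — x = 34 is what it should show.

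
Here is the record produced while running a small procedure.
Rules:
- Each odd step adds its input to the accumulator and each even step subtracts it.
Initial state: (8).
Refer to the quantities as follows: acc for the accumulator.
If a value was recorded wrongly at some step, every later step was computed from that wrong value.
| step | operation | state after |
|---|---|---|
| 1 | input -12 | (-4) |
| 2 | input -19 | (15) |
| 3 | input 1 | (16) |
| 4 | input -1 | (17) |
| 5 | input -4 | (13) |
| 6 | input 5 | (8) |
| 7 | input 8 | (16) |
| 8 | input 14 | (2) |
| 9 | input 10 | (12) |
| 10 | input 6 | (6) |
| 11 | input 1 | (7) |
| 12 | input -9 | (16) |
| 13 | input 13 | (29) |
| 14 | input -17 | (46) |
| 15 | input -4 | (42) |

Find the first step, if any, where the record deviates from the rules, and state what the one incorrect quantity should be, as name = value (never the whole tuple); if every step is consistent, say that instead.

no error

Recomputing the run from the initial state:
step 1: acc = -4
step 2: acc = 15
step 3: acc = 16
step 4: acc = 17
step 5: acc = 13
step 6: acc = 8
step 7: acc = 16
step 8: acc = 2
step 9: acc = 12
step 10: acc = 6
step 11: acc = 7
step 12: acc = 16
step 13: acc = 29
step 14: acc = 46
step 15: acc = 42
This matches the record at every step.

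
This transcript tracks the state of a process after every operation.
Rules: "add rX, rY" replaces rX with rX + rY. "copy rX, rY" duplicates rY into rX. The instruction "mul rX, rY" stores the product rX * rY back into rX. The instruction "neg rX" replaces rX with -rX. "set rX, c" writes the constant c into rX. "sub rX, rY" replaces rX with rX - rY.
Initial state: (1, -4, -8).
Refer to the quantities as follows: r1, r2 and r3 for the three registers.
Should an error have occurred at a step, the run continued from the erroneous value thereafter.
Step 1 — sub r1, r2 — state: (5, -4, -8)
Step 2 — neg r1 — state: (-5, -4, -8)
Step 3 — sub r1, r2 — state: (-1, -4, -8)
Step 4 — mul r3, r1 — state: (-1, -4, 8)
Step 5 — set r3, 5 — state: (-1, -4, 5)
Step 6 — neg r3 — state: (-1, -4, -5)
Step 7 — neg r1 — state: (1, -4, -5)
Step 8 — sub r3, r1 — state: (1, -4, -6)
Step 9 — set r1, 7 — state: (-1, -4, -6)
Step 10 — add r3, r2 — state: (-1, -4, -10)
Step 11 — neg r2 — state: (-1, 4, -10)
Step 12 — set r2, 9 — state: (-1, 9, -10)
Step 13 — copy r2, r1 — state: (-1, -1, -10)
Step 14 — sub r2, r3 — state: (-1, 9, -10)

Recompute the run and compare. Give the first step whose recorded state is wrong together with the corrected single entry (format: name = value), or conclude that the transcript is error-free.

step 9, r1 = 7

1. r1 = 1 - -4 = 5 (confirmed correct)
2. r1 = -(5) = -5 (confirmed correct)
3. r1 = -5 - -4 = -1 (in agreement)
4. r3 = -8 * -1 = 8 (agrees with the transcript)
5. r3 = 5 (agrees with the transcript)
6. r3 = -(5) = -5 (confirmed correct)
7. r1 = -(-1) = 1 (checks out)
8. r3 = -5 - 1 = -6 (consistent with the transcript)
9. r1 = 7 (not what was recorded)
First deviation found at step 9; the corrected entry is r1 = 7.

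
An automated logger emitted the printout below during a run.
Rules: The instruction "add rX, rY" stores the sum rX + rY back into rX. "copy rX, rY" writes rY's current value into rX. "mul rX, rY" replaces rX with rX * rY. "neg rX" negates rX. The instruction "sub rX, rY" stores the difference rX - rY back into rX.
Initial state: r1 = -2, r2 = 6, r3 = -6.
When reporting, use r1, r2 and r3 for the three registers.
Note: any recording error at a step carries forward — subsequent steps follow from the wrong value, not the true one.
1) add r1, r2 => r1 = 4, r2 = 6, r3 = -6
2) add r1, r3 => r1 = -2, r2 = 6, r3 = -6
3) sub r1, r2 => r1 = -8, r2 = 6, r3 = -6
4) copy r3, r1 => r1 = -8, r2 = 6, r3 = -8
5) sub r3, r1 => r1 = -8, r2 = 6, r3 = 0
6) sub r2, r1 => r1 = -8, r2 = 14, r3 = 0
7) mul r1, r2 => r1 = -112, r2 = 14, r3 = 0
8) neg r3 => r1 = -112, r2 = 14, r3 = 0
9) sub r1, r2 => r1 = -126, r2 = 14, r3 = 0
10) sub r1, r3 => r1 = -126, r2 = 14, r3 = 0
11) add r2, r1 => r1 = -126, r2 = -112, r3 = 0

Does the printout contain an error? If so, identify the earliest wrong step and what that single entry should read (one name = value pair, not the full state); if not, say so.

no error

Recomputing the run from the initial state:
step 1: r1 = 4, r2 = 6, r3 = -6
step 2: r1 = -2, r2 = 6, r3 = -6
step 3: r1 = -8, r2 = 6, r3 = -6
step 4: r1 = -8, r2 = 6, r3 = -8
step 5: r1 = -8, r2 = 6, r3 = 0
step 6: r1 = -8, r2 = 14, r3 = 0
step 7: r1 = -112, r2 = 14, r3 = 0
step 8: r1 = -112, r2 = 14, r3 = 0
step 9: r1 = -126, r2 = 14, r3 = 0
step 10: r1 = -126, r2 = 14, r3 = 0
step 11: r1 = -126, r2 = -112, r3 = 0
This matches the printout at every step.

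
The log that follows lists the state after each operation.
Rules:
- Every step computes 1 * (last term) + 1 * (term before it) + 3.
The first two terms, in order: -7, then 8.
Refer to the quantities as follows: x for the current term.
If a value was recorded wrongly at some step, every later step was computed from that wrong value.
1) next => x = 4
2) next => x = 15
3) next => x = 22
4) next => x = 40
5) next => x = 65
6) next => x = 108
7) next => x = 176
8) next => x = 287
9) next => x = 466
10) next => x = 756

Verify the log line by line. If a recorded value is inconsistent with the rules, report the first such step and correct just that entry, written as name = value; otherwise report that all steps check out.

Recomputing the run from the initial state:
step 1: x = 4
step 2: x = 15
step 3: x = 22
step 4: x = 40
step 5: x = 65
step 6: x = 108
step 7: x = 176
step 8: x = 287
step 9: x = 466
step 10: x = 756
This matches the log at every step.

no error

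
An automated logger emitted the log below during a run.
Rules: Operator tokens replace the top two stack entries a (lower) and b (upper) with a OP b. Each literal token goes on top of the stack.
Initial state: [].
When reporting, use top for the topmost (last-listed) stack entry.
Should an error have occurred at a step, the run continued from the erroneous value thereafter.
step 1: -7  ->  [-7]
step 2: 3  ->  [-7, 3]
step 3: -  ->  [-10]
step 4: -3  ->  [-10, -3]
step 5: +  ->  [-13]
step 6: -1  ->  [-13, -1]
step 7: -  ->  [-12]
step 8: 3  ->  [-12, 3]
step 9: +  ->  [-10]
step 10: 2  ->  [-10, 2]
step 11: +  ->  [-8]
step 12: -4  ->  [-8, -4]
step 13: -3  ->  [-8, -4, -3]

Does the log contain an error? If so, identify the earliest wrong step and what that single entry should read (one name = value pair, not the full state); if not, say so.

step 9, top = -9

Recomputing the run from the initial state:
step 1: [-7]
step 2: [-7, 3]
step 3: [-10]
step 4: [-10, -3]
step 5: [-13]
step 6: [-13, -1]
step 7: [-12]
step 8: [-12, 3]
step 9: [-9]
step 10: [-9, 2]
step 11: [-7]
step 12: [-7, -4]
step 13: [-7, -4, -3]
The first disagreement with the log is at step 9, where the value should be top = -9.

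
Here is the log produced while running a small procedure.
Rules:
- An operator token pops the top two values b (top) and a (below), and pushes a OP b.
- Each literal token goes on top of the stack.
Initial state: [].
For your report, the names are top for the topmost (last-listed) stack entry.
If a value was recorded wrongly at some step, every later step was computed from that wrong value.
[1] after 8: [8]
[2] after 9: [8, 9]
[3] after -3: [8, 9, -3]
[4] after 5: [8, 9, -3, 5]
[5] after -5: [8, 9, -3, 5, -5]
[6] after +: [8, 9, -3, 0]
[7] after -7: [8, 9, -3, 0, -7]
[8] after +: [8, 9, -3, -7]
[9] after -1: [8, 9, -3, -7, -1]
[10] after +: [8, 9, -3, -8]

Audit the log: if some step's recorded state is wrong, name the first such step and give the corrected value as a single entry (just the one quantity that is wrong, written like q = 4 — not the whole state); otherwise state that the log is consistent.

step 1: push 8: top = 8 -> agrees with the log
step 2: push 9: top = 9 -> in agreement
step 3: push -3: top = -3 -> verified
step 4: push 5: top = 5 -> agrees with the log
step 5: push -5: top = -5 -> in agreement
step 6: 5 + -5 = 0 -> confirmed correct
step 7: push -7: top = -7 -> same as recorded
step 8: 0 + -7 = -7 -> no discrepancy
step 9: push -1: top = -1 -> same as recorded
step 10: -7 + -1 = -8 -> agrees with the log
All steps check out; nothing to correct.

no error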